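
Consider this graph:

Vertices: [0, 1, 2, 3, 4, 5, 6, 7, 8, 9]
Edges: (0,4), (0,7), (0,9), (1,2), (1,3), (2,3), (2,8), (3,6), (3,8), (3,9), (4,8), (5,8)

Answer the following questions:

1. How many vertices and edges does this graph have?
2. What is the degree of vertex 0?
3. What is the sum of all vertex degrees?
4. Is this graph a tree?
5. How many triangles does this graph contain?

Count: 10 vertices, 12 edges.
Vertex 0 has neighbors [4, 7, 9], degree = 3.
Handshaking lemma: 2 * 12 = 24.
A tree on 10 vertices has 9 edges. This graph has 12 edges (3 extra). Not a tree.
Number of triangles = 2.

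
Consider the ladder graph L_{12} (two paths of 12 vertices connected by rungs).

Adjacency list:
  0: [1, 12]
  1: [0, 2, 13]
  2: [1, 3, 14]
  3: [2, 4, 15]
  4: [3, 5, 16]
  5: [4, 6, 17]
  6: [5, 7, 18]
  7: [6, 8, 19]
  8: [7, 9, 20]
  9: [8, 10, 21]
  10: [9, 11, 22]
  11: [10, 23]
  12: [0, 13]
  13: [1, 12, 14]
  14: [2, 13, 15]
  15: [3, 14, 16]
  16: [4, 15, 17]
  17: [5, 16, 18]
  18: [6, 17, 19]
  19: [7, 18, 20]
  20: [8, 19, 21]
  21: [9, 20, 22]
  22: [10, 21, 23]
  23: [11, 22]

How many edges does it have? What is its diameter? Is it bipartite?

Ladder graph L_{12}: 12 rungs + 2 * (12-1) path edges = 12 + 22 = 34 edges.
Diameter = 12.
Ladder graphs are bipartite (alternating coloring along each path).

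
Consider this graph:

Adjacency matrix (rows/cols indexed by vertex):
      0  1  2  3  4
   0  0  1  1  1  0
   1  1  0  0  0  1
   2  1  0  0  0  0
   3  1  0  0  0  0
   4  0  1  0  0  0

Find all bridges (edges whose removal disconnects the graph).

A bridge is an edge whose removal increases the number of connected components.
Bridges found: (0,1), (0,2), (0,3), (1,4)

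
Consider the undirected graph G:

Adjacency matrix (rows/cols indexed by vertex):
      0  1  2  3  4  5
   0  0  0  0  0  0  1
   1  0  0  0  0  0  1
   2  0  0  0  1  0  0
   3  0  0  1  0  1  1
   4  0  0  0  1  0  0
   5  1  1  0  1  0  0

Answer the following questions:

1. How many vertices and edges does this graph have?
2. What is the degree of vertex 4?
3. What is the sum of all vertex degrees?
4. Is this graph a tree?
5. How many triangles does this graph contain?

Count: 6 vertices, 5 edges.
Vertex 4 has neighbors [3], degree = 1.
Handshaking lemma: 2 * 5 = 10.
A graph is a tree iff it is connected and has exactly n-1 edges. This graph is connected (all 6 vertices in one component) and has 6-1 = 5 edges. It is a tree.
Number of triangles = 0.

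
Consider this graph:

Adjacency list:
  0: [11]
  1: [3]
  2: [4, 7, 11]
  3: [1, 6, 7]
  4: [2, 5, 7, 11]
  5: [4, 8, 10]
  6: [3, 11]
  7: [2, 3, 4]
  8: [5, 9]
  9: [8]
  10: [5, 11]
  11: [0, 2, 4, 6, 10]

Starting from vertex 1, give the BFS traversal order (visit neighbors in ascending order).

BFS from vertex 1 (neighbors processed in ascending order):
Visit order: 1, 3, 6, 7, 11, 2, 4, 0, 10, 5, 8, 9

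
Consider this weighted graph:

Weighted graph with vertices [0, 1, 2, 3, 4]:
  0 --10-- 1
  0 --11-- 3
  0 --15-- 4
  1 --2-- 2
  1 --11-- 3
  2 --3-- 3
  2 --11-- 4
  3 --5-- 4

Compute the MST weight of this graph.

Applying Kruskal's algorithm (sort edges by weight, add if no cycle):
  Add (1,2) w=2
  Add (2,3) w=3
  Add (3,4) w=5
  Add (0,1) w=10
  Skip (0,3) w=11 (creates cycle)
  Skip (1,3) w=11 (creates cycle)
  Skip (2,4) w=11 (creates cycle)
  Skip (0,4) w=15 (creates cycle)
MST weight = 20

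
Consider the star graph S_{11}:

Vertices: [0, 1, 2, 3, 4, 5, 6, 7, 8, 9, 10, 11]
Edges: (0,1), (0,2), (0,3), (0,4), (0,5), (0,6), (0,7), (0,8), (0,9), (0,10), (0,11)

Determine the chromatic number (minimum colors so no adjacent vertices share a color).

S_{11} has one hub adjacent to 11 leaves; leaves are pairwise non-adjacent.
Color the hub 0 and every leaf 1.
Chromatic number = 2.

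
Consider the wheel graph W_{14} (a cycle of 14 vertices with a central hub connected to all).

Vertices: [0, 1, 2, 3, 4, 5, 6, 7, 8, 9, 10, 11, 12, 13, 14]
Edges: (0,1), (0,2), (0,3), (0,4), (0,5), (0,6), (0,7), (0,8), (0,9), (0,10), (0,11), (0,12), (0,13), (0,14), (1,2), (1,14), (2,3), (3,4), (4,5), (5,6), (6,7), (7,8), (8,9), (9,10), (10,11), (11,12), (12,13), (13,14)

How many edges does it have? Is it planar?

Wheel graph W_{14}: 14 cycle edges + 14 spoke edges = 28 edges.
Total vertices: 15.
The graph is planar.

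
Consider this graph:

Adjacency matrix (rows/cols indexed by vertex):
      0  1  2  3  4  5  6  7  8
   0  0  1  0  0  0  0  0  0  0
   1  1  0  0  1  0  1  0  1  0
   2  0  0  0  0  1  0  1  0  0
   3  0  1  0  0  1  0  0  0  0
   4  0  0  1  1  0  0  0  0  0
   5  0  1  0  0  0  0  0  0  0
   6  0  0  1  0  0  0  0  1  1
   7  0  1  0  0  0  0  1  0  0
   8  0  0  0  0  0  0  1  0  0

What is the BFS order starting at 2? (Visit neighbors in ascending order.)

BFS from vertex 2 (neighbors processed in ascending order):
Visit order: 2, 4, 6, 3, 7, 8, 1, 0, 5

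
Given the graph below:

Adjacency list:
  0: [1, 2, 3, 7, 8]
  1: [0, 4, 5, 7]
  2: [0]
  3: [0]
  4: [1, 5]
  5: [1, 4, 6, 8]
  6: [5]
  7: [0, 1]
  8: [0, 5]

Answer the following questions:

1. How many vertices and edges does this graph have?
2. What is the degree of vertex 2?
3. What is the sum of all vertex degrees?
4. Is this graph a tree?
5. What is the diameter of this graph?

Count: 9 vertices, 11 edges.
Vertex 2 has neighbors [0], degree = 1.
Handshaking lemma: 2 * 11 = 22.
A tree on 9 vertices has 8 edges. This graph has 11 edges (3 extra). Not a tree.
Diameter (longest shortest path) = 4.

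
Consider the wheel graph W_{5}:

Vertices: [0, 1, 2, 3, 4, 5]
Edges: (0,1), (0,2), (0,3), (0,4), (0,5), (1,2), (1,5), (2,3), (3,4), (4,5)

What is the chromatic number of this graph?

W_{5} = C_{5} plus a hub adjacent to every cycle vertex.
The outer cycle needs 3 colors (odd cycle); the hub is adjacent to all of them so needs a fresh color.
Chromatic number = 3 + 1 = 4.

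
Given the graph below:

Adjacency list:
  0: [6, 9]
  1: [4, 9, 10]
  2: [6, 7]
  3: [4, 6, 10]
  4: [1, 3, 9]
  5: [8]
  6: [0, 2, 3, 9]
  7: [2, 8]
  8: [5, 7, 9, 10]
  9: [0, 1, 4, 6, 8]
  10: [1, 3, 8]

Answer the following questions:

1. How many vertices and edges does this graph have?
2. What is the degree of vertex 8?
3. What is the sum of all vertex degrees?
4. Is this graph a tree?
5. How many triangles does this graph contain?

Count: 11 vertices, 16 edges.
Vertex 8 has neighbors [5, 7, 9, 10], degree = 4.
Handshaking lemma: 2 * 16 = 32.
A tree on 11 vertices has 10 edges. This graph has 16 edges (6 extra). Not a tree.
Number of triangles = 2.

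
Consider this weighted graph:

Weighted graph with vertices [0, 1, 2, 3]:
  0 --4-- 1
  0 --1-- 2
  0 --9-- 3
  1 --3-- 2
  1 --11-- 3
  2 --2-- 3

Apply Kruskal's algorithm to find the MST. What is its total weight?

Applying Kruskal's algorithm (sort edges by weight, add if no cycle):
  Add (0,2) w=1
  Add (2,3) w=2
  Add (1,2) w=3
  Skip (0,1) w=4 (creates cycle)
  Skip (0,3) w=9 (creates cycle)
  Skip (1,3) w=11 (creates cycle)
MST weight = 6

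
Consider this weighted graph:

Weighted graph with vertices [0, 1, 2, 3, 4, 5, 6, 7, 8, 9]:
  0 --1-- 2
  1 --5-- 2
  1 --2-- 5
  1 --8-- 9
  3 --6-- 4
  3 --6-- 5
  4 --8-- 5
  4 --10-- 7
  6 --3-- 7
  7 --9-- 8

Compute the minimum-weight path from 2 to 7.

Using Dijkstra's algorithm from vertex 2:
Shortest path: 2 -> 1 -> 5 -> 4 -> 7
Total weight: 5 + 2 + 8 + 10 = 25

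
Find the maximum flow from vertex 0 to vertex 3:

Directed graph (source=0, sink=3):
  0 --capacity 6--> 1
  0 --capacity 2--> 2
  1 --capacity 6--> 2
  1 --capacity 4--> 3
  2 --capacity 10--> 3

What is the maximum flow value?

Computing max flow:
  Flow on (0->1): 6/6
  Flow on (0->2): 2/2
  Flow on (1->2): 2/6
  Flow on (1->3): 4/4
  Flow on (2->3): 4/10
Maximum flow = 8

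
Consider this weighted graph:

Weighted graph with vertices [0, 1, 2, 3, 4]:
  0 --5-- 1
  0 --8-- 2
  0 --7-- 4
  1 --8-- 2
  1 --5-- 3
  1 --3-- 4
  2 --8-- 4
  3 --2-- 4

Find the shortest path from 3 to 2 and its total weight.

Using Dijkstra's algorithm from vertex 3:
Shortest path: 3 -> 4 -> 2
Total weight: 2 + 8 = 10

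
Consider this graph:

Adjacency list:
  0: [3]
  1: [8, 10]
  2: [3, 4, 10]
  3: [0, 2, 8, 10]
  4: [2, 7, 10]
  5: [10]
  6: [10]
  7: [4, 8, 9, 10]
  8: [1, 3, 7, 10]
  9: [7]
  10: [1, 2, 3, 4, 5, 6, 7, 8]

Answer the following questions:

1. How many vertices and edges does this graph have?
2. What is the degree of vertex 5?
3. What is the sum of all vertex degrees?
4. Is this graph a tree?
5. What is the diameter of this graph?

Count: 11 vertices, 16 edges.
Vertex 5 has neighbors [10], degree = 1.
Handshaking lemma: 2 * 16 = 32.
A tree on 11 vertices has 10 edges. This graph has 16 edges (6 extra). Not a tree.
Diameter (longest shortest path) = 4.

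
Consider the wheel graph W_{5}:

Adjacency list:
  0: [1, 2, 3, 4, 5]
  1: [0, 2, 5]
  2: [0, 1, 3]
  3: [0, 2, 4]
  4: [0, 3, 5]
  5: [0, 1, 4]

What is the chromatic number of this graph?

W_{5} = C_{5} plus a hub adjacent to every cycle vertex.
The outer cycle needs 3 colors (odd cycle); the hub is adjacent to all of them so needs a fresh color.
Chromatic number = 3 + 1 = 4.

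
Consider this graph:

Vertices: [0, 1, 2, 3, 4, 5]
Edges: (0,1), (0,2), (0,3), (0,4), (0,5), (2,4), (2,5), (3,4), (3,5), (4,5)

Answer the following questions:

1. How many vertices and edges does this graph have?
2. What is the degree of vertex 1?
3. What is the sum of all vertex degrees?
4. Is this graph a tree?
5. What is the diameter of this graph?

Count: 6 vertices, 10 edges.
Vertex 1 has neighbors [0], degree = 1.
Handshaking lemma: 2 * 10 = 20.
A tree on 6 vertices has 5 edges. This graph has 10 edges (5 extra). Not a tree.
Diameter (longest shortest path) = 2.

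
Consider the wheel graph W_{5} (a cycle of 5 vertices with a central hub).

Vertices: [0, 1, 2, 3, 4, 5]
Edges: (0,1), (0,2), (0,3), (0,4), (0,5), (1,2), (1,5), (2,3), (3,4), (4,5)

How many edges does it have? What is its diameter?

Wheel graph W_{5}: 5 cycle edges + 5 spoke edges = 10 edges.
The hub is distance 1 from all cycle vertices. Max distance between cycle vertices through hub is 2.
Diameter = 2.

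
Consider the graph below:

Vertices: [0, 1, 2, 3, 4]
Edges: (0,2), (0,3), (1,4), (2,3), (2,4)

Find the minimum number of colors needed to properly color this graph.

The graph has a maximum clique of size 3 (lower bound on chromatic number).
A valid 3-coloring: {0: 1, 1: 0, 2: 0, 3: 2, 4: 1}.
Chromatic number = 3.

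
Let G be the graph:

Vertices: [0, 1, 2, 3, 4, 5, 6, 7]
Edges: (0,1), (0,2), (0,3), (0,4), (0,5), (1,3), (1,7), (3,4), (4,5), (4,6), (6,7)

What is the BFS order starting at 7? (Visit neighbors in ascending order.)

BFS from vertex 7 (neighbors processed in ascending order):
Visit order: 7, 1, 6, 0, 3, 4, 2, 5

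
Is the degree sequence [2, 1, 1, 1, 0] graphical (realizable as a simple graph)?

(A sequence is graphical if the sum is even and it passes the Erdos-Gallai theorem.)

Sum of degrees = 5. Sum is odd, so the sequence is NOT graphical.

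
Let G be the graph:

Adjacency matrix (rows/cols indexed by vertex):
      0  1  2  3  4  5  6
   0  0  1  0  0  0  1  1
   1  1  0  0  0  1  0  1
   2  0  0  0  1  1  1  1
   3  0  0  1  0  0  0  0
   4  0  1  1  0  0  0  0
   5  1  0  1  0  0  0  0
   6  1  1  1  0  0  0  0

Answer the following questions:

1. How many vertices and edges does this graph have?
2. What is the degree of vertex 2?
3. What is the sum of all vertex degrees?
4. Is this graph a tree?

Count: 7 vertices, 9 edges.
Vertex 2 has neighbors [3, 4, 5, 6], degree = 4.
Handshaking lemma: 2 * 9 = 18.
A tree on 7 vertices has 6 edges. This graph has 9 edges (3 extra). Not a tree.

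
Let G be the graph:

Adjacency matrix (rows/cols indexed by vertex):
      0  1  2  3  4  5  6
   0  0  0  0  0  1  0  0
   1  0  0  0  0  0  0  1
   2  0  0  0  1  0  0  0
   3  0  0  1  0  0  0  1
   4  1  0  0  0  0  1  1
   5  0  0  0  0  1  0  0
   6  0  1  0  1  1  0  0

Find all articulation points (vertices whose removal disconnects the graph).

An articulation point is a vertex whose removal disconnects the graph.
Articulation points: [3, 4, 6]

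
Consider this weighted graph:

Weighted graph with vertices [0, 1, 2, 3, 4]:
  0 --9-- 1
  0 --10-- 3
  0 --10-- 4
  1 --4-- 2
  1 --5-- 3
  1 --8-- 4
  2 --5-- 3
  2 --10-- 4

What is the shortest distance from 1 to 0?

Using Dijkstra's algorithm from vertex 1:
Shortest path: 1 -> 0
Total weight: 9 = 9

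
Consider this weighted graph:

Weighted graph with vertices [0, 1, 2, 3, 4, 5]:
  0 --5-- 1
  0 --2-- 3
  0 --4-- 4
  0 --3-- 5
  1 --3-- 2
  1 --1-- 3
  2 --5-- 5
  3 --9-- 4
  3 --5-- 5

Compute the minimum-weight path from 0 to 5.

Using Dijkstra's algorithm from vertex 0:
Shortest path: 0 -> 5
Total weight: 3 = 3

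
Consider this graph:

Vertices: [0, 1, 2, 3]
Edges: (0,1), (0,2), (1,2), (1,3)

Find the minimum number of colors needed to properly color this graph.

The graph has a maximum clique of size 3 (lower bound on chromatic number).
A valid 3-coloring: {0: 1, 1: 0, 2: 2, 3: 1}.
Chromatic number = 3.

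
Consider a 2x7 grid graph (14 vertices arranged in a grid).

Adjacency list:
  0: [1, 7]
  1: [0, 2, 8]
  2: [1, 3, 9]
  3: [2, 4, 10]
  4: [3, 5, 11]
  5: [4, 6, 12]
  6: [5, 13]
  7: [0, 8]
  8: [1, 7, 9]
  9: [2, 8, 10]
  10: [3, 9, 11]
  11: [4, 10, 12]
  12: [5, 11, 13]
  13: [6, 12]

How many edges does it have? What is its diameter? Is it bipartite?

A 2x7 grid has 7 vertical edges and 12 horizontal edges.
Total edges = 7 + 12 = 19.
Diameter = (2-1) + (7-1) = 7 (corner to opposite corner).
Grid graphs are bipartite (checkerboard coloring).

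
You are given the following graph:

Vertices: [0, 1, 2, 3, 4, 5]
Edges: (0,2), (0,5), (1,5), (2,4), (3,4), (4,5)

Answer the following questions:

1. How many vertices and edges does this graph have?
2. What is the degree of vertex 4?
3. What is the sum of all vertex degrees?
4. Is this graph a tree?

Count: 6 vertices, 6 edges.
Vertex 4 has neighbors [2, 3, 5], degree = 3.
Handshaking lemma: 2 * 6 = 12.
A tree on 6 vertices has 5 edges. This graph has 6 edges (1 extra). Not a tree.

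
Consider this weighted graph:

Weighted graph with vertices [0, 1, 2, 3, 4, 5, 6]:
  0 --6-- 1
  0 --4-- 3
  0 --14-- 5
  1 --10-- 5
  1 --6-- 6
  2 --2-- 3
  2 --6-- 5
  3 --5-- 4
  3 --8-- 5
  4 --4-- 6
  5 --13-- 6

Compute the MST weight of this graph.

Applying Kruskal's algorithm (sort edges by weight, add if no cycle):
  Add (2,3) w=2
  Add (0,3) w=4
  Add (4,6) w=4
  Add (3,4) w=5
  Add (0,1) w=6
  Skip (1,6) w=6 (creates cycle)
  Add (2,5) w=6
  Skip (3,5) w=8 (creates cycle)
  Skip (1,5) w=10 (creates cycle)
  Skip (5,6) w=13 (creates cycle)
  Skip (0,5) w=14 (creates cycle)
MST weight = 27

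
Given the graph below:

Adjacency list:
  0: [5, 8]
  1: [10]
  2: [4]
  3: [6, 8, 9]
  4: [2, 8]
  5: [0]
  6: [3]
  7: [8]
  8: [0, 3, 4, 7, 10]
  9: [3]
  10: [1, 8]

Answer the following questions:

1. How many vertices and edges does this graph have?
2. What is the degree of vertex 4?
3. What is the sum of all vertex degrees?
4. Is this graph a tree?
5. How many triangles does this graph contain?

Count: 11 vertices, 10 edges.
Vertex 4 has neighbors [2, 8], degree = 2.
Handshaking lemma: 2 * 10 = 20.
A graph is a tree iff it is connected and has exactly n-1 edges. This graph is connected (all 11 vertices in one component) and has 11-1 = 10 edges. It is a tree.
Number of triangles = 0.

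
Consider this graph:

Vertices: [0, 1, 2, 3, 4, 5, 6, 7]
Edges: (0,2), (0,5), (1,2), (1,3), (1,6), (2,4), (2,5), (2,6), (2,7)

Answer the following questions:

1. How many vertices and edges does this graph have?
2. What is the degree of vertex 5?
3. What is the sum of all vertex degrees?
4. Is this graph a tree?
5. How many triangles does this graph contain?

Count: 8 vertices, 9 edges.
Vertex 5 has neighbors [0, 2], degree = 2.
Handshaking lemma: 2 * 9 = 18.
A tree on 8 vertices has 7 edges. This graph has 9 edges (2 extra). Not a tree.
Number of triangles = 2.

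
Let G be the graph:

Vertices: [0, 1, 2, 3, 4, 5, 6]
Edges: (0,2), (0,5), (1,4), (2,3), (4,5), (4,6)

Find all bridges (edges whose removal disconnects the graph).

A bridge is an edge whose removal increases the number of connected components.
Bridges found: (0,2), (0,5), (1,4), (2,3), (4,5), (4,6)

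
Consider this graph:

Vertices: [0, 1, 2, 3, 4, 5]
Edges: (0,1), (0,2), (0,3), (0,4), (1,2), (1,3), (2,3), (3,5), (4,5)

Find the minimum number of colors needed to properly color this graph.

The graph has a maximum clique of size 4 (lower bound on chromatic number).
A valid 4-coloring: {0: 0, 1: 2, 2: 3, 3: 1, 4: 1, 5: 0}.
Chromatic number = 4.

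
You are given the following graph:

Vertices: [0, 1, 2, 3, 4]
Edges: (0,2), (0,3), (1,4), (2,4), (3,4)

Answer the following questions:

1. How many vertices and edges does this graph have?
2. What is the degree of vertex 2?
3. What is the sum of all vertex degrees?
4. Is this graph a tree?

Count: 5 vertices, 5 edges.
Vertex 2 has neighbors [0, 4], degree = 2.
Handshaking lemma: 2 * 5 = 10.
A tree on 5 vertices has 4 edges. This graph has 5 edges (1 extra). Not a tree.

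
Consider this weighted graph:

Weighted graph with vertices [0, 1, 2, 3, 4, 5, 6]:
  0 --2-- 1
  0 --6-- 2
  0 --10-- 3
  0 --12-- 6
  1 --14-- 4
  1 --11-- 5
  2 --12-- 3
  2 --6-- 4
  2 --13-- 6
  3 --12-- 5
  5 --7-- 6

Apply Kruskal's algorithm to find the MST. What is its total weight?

Applying Kruskal's algorithm (sort edges by weight, add if no cycle):
  Add (0,1) w=2
  Add (0,2) w=6
  Add (2,4) w=6
  Add (5,6) w=7
  Add (0,3) w=10
  Add (1,5) w=11
  Skip (0,6) w=12 (creates cycle)
  Skip (2,3) w=12 (creates cycle)
  Skip (3,5) w=12 (creates cycle)
  Skip (2,6) w=13 (creates cycle)
  Skip (1,4) w=14 (creates cycle)
MST weight = 42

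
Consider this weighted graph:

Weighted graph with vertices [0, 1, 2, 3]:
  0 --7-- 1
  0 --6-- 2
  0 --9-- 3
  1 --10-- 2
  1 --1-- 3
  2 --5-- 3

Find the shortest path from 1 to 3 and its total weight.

Using Dijkstra's algorithm from vertex 1:
Shortest path: 1 -> 3
Total weight: 1 = 1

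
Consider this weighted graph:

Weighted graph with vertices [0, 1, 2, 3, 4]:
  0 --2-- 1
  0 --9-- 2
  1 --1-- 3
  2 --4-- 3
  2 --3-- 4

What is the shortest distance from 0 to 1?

Using Dijkstra's algorithm from vertex 0:
Shortest path: 0 -> 1
Total weight: 2 = 2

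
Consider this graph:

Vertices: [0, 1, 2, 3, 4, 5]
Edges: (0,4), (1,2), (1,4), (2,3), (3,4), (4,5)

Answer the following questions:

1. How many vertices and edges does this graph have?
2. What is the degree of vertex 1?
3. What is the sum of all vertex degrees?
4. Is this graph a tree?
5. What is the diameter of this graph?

Count: 6 vertices, 6 edges.
Vertex 1 has neighbors [2, 4], degree = 2.
Handshaking lemma: 2 * 6 = 12.
A tree on 6 vertices has 5 edges. This graph has 6 edges (1 extra). Not a tree.
Diameter (longest shortest path) = 3.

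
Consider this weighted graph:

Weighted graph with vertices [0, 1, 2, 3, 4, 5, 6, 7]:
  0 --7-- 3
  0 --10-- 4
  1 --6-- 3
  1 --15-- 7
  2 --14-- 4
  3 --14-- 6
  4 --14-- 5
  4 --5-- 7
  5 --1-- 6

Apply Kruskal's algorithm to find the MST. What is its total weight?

Applying Kruskal's algorithm (sort edges by weight, add if no cycle):
  Add (5,6) w=1
  Add (4,7) w=5
  Add (1,3) w=6
  Add (0,3) w=7
  Add (0,4) w=10
  Add (2,4) w=14
  Add (3,6) w=14
  Skip (4,5) w=14 (creates cycle)
  Skip (1,7) w=15 (creates cycle)
MST weight = 57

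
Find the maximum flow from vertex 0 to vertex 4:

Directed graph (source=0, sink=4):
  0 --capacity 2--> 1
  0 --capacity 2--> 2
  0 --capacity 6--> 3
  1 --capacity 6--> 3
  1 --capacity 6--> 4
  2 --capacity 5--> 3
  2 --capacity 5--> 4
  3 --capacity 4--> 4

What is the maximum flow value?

Computing max flow:
  Flow on (0->1): 2/2
  Flow on (0->2): 2/2
  Flow on (0->3): 4/6
  Flow on (1->4): 2/6
  Flow on (2->4): 2/5
  Flow on (3->4): 4/4
Maximum flow = 8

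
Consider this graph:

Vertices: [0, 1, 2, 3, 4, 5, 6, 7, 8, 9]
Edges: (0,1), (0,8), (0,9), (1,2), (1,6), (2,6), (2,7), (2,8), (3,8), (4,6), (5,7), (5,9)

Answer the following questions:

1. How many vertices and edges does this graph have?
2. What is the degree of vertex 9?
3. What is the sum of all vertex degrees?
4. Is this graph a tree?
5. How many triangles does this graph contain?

Count: 10 vertices, 12 edges.
Vertex 9 has neighbors [0, 5], degree = 2.
Handshaking lemma: 2 * 12 = 24.
A tree on 10 vertices has 9 edges. This graph has 12 edges (3 extra). Not a tree.
Number of triangles = 1.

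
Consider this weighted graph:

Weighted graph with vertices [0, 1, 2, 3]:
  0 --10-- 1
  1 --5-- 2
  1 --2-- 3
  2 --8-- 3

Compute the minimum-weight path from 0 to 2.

Using Dijkstra's algorithm from vertex 0:
Shortest path: 0 -> 1 -> 2
Total weight: 10 + 5 = 15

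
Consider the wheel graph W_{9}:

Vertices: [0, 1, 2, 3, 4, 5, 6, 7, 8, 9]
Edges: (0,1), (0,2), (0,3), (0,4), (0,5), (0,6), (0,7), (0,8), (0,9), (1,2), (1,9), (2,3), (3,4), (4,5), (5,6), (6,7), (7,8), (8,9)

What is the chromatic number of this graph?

W_{9} = C_{9} plus a hub adjacent to every cycle vertex.
The outer cycle needs 3 colors (odd cycle); the hub is adjacent to all of them so needs a fresh color.
Chromatic number = 3 + 1 = 4.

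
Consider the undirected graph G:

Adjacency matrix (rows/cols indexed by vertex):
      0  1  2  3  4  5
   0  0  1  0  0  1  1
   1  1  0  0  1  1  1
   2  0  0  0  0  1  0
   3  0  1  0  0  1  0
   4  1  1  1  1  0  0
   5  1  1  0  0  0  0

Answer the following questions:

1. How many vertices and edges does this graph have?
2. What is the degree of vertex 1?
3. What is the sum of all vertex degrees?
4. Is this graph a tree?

Count: 6 vertices, 8 edges.
Vertex 1 has neighbors [0, 3, 4, 5], degree = 4.
Handshaking lemma: 2 * 8 = 16.
A tree on 6 vertices has 5 edges. This graph has 8 edges (3 extra). Not a tree.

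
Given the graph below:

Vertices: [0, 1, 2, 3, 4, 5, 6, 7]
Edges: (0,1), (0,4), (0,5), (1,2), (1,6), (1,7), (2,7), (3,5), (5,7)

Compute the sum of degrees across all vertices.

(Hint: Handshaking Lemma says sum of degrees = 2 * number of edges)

Count edges: 9 edges.
By Handshaking Lemma: sum of degrees = 2 * 9 = 18.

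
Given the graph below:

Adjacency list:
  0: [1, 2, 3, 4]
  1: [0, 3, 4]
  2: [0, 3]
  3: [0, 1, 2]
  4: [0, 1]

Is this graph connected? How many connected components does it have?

Checking connectivity: the graph has 1 connected component(s).
All vertices are reachable from each other. The graph IS connected.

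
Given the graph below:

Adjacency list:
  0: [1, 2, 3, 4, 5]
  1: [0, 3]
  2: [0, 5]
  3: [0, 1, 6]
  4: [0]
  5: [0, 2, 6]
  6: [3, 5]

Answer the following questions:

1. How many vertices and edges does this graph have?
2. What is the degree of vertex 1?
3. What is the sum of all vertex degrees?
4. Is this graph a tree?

Count: 7 vertices, 9 edges.
Vertex 1 has neighbors [0, 3], degree = 2.
Handshaking lemma: 2 * 9 = 18.
A tree on 7 vertices has 6 edges. This graph has 9 edges (3 extra). Not a tree.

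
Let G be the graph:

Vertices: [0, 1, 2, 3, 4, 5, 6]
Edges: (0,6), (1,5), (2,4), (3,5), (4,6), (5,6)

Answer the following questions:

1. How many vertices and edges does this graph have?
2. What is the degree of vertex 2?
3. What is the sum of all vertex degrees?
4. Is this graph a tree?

Count: 7 vertices, 6 edges.
Vertex 2 has neighbors [4], degree = 1.
Handshaking lemma: 2 * 6 = 12.
A graph is a tree iff it is connected and has exactly n-1 edges. This graph is connected (all 7 vertices in one component) and has 7-1 = 6 edges. It is a tree.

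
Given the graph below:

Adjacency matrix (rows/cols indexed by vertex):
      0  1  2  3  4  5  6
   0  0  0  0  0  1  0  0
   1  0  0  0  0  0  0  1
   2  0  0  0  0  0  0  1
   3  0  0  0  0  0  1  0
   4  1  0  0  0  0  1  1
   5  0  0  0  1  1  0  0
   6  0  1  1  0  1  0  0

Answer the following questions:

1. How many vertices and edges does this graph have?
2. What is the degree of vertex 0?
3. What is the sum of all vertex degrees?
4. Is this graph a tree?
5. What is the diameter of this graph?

Count: 7 vertices, 6 edges.
Vertex 0 has neighbors [4], degree = 1.
Handshaking lemma: 2 * 6 = 12.
A graph is a tree iff it is connected and has exactly n-1 edges. This graph is connected (all 7 vertices in one component) and has 7-1 = 6 edges. It is a tree.
Diameter (longest shortest path) = 4.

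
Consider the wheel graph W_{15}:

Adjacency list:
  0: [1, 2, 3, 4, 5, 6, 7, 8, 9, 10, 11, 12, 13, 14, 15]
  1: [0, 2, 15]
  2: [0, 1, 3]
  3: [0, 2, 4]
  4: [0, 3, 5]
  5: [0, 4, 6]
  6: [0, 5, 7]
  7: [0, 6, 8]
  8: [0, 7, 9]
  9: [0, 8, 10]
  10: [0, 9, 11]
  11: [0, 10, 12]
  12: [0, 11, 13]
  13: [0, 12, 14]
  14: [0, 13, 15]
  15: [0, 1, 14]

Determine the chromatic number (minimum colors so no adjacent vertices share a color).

W_{15} = C_{15} plus a hub adjacent to every cycle vertex.
The outer cycle needs 3 colors (odd cycle); the hub is adjacent to all of them so needs a fresh color.
Chromatic number = 3 + 1 = 4.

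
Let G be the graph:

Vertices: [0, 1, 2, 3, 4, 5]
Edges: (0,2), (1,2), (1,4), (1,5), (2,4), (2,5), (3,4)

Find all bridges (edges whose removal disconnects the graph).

A bridge is an edge whose removal increases the number of connected components.
Bridges found: (0,2), (3,4)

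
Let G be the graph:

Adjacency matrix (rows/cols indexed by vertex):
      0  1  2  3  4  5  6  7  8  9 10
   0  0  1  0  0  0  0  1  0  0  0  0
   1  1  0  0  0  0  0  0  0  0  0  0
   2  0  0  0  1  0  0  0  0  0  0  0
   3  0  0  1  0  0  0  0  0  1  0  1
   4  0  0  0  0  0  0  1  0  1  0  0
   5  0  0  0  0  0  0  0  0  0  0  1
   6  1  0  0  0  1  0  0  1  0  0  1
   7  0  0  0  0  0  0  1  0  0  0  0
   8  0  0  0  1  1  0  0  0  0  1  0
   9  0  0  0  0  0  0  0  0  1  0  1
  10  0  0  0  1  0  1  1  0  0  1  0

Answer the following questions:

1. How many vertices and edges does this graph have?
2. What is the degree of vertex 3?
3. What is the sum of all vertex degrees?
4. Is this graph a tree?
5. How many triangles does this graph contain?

Count: 11 vertices, 12 edges.
Vertex 3 has neighbors [2, 8, 10], degree = 3.
Handshaking lemma: 2 * 12 = 24.
A tree on 11 vertices has 10 edges. This graph has 12 edges (2 extra). Not a tree.
Number of triangles = 0.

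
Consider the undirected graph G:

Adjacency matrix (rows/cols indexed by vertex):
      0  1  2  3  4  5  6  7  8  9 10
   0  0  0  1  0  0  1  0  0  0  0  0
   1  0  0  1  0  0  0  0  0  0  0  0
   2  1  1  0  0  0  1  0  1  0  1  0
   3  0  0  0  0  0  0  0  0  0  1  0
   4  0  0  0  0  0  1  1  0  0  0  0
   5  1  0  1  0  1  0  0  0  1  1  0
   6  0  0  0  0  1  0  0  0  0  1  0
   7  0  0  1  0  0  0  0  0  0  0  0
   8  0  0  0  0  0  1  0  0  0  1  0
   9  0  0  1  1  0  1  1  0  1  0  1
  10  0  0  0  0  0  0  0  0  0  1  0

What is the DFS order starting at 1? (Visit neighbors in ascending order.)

DFS from vertex 1 (neighbors processed in ascending order):
Visit order: 1, 2, 0, 5, 4, 6, 9, 3, 8, 10, 7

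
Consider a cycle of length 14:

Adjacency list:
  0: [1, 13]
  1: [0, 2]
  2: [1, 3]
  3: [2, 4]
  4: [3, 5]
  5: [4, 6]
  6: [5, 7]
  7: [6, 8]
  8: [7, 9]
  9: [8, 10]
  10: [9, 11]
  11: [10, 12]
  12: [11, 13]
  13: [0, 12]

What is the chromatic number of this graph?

This is an even cycle (C_14). Even cycles are bipartite.
Chromatic number = 2.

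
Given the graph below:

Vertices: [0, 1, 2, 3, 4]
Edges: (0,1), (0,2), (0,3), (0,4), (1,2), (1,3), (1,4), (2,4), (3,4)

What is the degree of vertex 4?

Vertex 4 has neighbors [0, 1, 2, 3], so deg(4) = 4.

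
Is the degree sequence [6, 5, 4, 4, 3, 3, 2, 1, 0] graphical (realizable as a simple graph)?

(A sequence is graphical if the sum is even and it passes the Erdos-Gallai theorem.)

Sum of degrees = 28. Sum is even and passes Erdos-Gallai. The sequence IS graphical.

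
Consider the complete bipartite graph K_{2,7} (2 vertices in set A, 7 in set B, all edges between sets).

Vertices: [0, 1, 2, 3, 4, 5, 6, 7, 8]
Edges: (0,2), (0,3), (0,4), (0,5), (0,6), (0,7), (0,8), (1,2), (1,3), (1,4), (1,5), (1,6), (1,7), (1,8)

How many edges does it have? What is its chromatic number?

K_{2,7} has 2 * 7 = 14 edges.
Bipartite graphs have chromatic number 2 (color each partition differently).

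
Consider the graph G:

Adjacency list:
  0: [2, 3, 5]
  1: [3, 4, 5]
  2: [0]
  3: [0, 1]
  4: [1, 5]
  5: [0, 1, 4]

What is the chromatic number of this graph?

The graph has a maximum clique of size 3 (lower bound on chromatic number).
A valid 3-coloring: {0: 0, 1: 0, 2: 1, 3: 1, 4: 2, 5: 1}.
Chromatic number = 3.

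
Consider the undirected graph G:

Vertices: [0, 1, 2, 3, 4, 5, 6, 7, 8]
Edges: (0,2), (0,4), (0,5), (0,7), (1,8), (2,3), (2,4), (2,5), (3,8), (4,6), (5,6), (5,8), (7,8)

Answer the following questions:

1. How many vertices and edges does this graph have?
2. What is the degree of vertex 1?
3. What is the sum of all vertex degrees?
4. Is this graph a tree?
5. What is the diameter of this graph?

Count: 9 vertices, 13 edges.
Vertex 1 has neighbors [8], degree = 1.
Handshaking lemma: 2 * 13 = 26.
A tree on 9 vertices has 8 edges. This graph has 13 edges (5 extra). Not a tree.
Diameter (longest shortest path) = 4.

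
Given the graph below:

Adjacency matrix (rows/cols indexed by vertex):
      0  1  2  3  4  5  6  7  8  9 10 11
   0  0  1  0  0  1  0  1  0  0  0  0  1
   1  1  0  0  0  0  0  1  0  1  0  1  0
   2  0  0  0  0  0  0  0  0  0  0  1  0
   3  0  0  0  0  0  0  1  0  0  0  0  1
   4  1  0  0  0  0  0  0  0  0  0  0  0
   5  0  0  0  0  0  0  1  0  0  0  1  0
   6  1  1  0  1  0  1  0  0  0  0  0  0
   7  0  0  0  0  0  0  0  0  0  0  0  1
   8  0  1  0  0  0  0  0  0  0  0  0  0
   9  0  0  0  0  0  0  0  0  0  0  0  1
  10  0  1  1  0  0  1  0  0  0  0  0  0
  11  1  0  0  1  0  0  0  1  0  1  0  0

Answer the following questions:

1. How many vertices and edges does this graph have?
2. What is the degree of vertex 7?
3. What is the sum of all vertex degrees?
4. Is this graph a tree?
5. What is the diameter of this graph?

Count: 12 vertices, 14 edges.
Vertex 7 has neighbors [11], degree = 1.
Handshaking lemma: 2 * 14 = 28.
A tree on 12 vertices has 11 edges. This graph has 14 edges (3 extra). Not a tree.
Diameter (longest shortest path) = 5.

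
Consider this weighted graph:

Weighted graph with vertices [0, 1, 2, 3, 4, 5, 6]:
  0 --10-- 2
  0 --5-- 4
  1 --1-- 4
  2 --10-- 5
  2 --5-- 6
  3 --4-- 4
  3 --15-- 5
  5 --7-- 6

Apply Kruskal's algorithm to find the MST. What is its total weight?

Applying Kruskal's algorithm (sort edges by weight, add if no cycle):
  Add (1,4) w=1
  Add (3,4) w=4
  Add (0,4) w=5
  Add (2,6) w=5
  Add (5,6) w=7
  Add (0,2) w=10
  Skip (2,5) w=10 (creates cycle)
  Skip (3,5) w=15 (creates cycle)
MST weight = 32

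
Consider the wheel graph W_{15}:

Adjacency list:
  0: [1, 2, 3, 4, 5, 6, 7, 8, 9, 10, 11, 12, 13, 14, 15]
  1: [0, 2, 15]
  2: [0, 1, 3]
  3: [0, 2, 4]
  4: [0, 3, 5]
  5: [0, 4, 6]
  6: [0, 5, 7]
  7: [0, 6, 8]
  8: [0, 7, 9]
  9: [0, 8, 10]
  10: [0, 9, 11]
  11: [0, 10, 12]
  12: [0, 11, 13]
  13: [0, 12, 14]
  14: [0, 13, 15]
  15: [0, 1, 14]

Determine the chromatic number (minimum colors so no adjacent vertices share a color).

W_{15} = C_{15} plus a hub adjacent to every cycle vertex.
The outer cycle needs 3 colors (odd cycle); the hub is adjacent to all of them so needs a fresh color.
Chromatic number = 3 + 1 = 4.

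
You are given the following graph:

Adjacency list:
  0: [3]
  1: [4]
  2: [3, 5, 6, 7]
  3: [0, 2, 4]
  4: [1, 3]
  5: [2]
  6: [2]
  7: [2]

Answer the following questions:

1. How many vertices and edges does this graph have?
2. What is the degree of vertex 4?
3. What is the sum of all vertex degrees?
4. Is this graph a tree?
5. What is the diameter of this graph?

Count: 8 vertices, 7 edges.
Vertex 4 has neighbors [1, 3], degree = 2.
Handshaking lemma: 2 * 7 = 14.
A graph is a tree iff it is connected and has exactly n-1 edges. This graph is connected (all 8 vertices in one component) and has 8-1 = 7 edges. It is a tree.
Diameter (longest shortest path) = 4.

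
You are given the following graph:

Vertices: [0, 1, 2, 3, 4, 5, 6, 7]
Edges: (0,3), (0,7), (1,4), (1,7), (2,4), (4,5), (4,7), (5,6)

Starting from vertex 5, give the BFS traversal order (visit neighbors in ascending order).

BFS from vertex 5 (neighbors processed in ascending order):
Visit order: 5, 4, 6, 1, 2, 7, 0, 3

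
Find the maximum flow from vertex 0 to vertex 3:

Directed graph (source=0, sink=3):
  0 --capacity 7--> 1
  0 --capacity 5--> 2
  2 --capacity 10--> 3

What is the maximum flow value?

Computing max flow:
  Flow on (0->2): 5/5
  Flow on (2->3): 5/10
Maximum flow = 5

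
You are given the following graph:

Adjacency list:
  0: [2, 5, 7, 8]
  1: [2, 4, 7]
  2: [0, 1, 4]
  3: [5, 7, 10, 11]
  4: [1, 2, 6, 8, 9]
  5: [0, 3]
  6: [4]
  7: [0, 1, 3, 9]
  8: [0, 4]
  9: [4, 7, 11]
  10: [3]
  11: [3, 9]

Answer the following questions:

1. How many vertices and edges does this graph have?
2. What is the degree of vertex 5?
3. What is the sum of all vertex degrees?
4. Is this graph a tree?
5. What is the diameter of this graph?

Count: 12 vertices, 17 edges.
Vertex 5 has neighbors [0, 3], degree = 2.
Handshaking lemma: 2 * 17 = 34.
A tree on 12 vertices has 11 edges. This graph has 17 edges (6 extra). Not a tree.
Diameter (longest shortest path) = 5.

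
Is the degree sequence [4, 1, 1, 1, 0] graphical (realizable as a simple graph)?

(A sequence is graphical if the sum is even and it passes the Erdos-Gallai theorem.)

Sum of degrees = 7. Sum is odd, so the sequence is NOT graphical.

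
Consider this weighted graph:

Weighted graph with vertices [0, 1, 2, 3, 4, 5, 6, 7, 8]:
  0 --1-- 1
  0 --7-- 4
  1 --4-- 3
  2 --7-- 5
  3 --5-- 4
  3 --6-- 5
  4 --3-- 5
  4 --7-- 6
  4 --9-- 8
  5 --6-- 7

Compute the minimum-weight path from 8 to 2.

Using Dijkstra's algorithm from vertex 8:
Shortest path: 8 -> 4 -> 5 -> 2
Total weight: 9 + 3 + 7 = 19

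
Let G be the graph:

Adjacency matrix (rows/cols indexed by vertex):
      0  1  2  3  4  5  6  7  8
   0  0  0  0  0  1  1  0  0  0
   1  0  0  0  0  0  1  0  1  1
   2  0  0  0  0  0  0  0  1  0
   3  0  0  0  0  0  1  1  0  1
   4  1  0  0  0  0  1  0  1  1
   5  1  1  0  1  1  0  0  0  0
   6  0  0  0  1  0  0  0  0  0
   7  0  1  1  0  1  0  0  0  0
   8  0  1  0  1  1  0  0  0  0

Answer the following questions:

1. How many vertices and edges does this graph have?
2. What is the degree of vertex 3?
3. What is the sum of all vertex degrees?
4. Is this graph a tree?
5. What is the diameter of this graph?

Count: 9 vertices, 12 edges.
Vertex 3 has neighbors [5, 6, 8], degree = 3.
Handshaking lemma: 2 * 12 = 24.
A tree on 9 vertices has 8 edges. This graph has 12 edges (4 extra). Not a tree.
Diameter (longest shortest path) = 5.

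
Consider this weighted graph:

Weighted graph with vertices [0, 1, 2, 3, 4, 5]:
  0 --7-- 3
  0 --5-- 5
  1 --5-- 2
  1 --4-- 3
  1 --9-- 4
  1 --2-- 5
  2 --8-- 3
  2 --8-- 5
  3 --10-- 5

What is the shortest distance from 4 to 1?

Using Dijkstra's algorithm from vertex 4:
Shortest path: 4 -> 1
Total weight: 9 = 9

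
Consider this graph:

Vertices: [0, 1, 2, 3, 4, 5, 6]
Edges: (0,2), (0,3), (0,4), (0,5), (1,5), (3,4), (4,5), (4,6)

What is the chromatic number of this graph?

The graph has a maximum clique of size 3 (lower bound on chromatic number).
A valid 3-coloring: {0: 0, 1: 0, 2: 1, 3: 2, 4: 1, 5: 2, 6: 0}.
Chromatic number = 3.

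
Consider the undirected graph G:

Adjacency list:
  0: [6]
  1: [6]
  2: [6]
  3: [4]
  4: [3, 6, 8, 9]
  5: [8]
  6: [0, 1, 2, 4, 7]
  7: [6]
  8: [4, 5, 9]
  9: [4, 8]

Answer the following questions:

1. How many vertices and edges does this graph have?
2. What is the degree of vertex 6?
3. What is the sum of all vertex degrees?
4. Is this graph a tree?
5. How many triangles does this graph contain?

Count: 10 vertices, 10 edges.
Vertex 6 has neighbors [0, 1, 2, 4, 7], degree = 5.
Handshaking lemma: 2 * 10 = 20.
A tree on 10 vertices has 9 edges. This graph has 10 edges (1 extra). Not a tree.
Number of triangles = 1.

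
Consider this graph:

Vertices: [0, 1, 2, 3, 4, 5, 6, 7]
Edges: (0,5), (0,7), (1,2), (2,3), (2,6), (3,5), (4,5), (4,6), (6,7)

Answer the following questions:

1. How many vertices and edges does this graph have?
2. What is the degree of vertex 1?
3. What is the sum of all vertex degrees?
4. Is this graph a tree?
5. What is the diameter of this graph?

Count: 8 vertices, 9 edges.
Vertex 1 has neighbors [2], degree = 1.
Handshaking lemma: 2 * 9 = 18.
A tree on 8 vertices has 7 edges. This graph has 9 edges (2 extra). Not a tree.
Diameter (longest shortest path) = 4.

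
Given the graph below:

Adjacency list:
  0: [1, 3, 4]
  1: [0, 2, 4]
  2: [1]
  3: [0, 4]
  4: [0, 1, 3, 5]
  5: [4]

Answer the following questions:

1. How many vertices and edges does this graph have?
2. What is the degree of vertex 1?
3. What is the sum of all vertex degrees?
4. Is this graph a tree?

Count: 6 vertices, 7 edges.
Vertex 1 has neighbors [0, 2, 4], degree = 3.
Handshaking lemma: 2 * 7 = 14.
A tree on 6 vertices has 5 edges. This graph has 7 edges (2 extra). Not a tree.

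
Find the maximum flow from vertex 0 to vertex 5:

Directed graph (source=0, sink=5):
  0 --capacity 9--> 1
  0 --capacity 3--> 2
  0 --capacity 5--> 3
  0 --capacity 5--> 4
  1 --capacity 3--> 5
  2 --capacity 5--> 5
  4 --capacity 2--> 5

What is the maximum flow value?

Computing max flow:
  Flow on (0->1): 3/9
  Flow on (0->2): 3/3
  Flow on (0->4): 2/5
  Flow on (1->5): 3/3
  Flow on (2->5): 3/5
  Flow on (4->5): 2/2
Maximum flow = 8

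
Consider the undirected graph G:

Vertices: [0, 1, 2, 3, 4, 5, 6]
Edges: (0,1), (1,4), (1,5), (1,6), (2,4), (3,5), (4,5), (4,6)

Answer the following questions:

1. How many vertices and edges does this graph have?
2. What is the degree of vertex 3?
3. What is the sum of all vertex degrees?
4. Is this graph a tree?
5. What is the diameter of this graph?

Count: 7 vertices, 8 edges.
Vertex 3 has neighbors [5], degree = 1.
Handshaking lemma: 2 * 8 = 16.
A tree on 7 vertices has 6 edges. This graph has 8 edges (2 extra). Not a tree.
Diameter (longest shortest path) = 3.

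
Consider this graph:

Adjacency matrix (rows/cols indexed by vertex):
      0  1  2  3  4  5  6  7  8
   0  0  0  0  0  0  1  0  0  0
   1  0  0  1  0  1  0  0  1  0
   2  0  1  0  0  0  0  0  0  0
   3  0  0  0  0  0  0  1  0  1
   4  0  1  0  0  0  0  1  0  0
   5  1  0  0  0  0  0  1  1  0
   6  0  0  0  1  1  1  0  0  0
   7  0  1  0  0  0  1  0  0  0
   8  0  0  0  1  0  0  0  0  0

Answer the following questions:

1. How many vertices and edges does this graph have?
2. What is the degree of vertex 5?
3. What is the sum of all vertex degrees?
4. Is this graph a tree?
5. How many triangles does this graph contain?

Count: 9 vertices, 9 edges.
Vertex 5 has neighbors [0, 6, 7], degree = 3.
Handshaking lemma: 2 * 9 = 18.
A tree on 9 vertices has 8 edges. This graph has 9 edges (1 extra). Not a tree.
Number of triangles = 0.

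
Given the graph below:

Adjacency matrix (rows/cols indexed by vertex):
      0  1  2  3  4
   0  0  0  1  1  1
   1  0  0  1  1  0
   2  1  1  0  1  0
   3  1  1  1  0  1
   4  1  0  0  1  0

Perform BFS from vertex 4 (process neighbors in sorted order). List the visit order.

BFS from vertex 4 (neighbors processed in ascending order):
Visit order: 4, 0, 3, 2, 1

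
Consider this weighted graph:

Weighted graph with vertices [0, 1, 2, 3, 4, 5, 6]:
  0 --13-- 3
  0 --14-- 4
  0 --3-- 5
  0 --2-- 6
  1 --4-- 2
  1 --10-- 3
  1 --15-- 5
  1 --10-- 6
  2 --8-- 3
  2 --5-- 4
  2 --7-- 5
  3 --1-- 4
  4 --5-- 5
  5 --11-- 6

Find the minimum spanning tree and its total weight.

Applying Kruskal's algorithm (sort edges by weight, add if no cycle):
  Add (3,4) w=1
  Add (0,6) w=2
  Add (0,5) w=3
  Add (1,2) w=4
  Add (2,4) w=5
  Add (4,5) w=5
  Skip (2,5) w=7 (creates cycle)
  Skip (2,3) w=8 (creates cycle)
  Skip (1,6) w=10 (creates cycle)
  Skip (1,3) w=10 (creates cycle)
  Skip (5,6) w=11 (creates cycle)
  Skip (0,3) w=13 (creates cycle)
  Skip (0,4) w=14 (creates cycle)
  Skip (1,5) w=15 (creates cycle)
MST weight = 20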